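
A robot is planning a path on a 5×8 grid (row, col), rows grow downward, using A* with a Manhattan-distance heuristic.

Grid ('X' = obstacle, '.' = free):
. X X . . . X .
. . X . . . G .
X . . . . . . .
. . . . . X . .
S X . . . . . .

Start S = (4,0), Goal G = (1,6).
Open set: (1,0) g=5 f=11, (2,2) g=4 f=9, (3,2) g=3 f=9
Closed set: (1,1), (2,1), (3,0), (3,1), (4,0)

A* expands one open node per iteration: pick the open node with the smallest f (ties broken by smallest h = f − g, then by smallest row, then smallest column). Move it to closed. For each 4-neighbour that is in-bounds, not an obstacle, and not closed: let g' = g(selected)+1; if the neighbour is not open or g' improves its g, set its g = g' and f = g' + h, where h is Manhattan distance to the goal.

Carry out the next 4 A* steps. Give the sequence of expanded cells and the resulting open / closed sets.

step 1: expand (2,2) (f=9, h=5) → closed; open now [(1,0) g=5 f=11, (2,3) g=5 f=9, (3,2) g=3 f=9]
step 2: expand (2,3) (f=9, h=4) → closed; open now [(1,0) g=5 f=11, (1,3) g=6 f=9, (2,4) g=6 f=9, (3,2) g=3 f=9, (3,3) g=6 f=11]
step 3: expand (1,3) (f=9, h=3) → closed; open now [(0,3) g=7 f=11, (1,0) g=5 f=11, (1,4) g=7 f=9, (2,4) g=6 f=9, (3,2) g=3 f=9, (3,3) g=6 f=11]
step 4: expand (1,4) (f=9, h=2) → closed; open now [(0,3) g=7 f=11, (0,4) g=8 f=11, (1,0) g=5 f=11, (1,5) g=8 f=9, (2,4) g=6 f=9, (3,2) g=3 f=9, (3,3) g=6 f=11]

order=[(2,2) → (2,3) → (1,3) → (1,4)]; open=[(0,3) g=7 f=11, (0,4) g=8 f=11, (1,0) g=5 f=11, (1,5) g=8 f=9, (2,4) g=6 f=9, (3,2) g=3 f=9, (3,3) g=6 f=11]; closed=[(1,1), (1,3), (1,4), (2,1), (2,2), (2,3), (3,0), (3,1), (4,0)]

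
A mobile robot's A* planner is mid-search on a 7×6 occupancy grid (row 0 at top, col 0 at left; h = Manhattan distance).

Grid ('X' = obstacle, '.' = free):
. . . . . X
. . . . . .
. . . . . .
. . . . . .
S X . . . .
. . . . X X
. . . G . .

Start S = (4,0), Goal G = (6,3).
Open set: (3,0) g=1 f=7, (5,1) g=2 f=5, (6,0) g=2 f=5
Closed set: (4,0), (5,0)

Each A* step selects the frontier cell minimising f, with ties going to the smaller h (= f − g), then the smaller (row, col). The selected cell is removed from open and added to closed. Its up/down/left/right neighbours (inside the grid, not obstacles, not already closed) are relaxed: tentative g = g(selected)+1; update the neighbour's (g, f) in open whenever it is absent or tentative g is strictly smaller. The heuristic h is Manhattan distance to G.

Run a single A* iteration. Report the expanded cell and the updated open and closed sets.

step 1: expand (5,1) (f=5, h=3) → closed; open now [(3,0) g=1 f=7, (5,2) g=3 f=5, (6,0) g=2 f=5, (6,1) g=3 f=5]

expanded=(5,1); open=[(3,0) g=1 f=7, (5,2) g=3 f=5, (6,0) g=2 f=5, (6,1) g=3 f=5]; closed=[(4,0), (5,0), (5,1)]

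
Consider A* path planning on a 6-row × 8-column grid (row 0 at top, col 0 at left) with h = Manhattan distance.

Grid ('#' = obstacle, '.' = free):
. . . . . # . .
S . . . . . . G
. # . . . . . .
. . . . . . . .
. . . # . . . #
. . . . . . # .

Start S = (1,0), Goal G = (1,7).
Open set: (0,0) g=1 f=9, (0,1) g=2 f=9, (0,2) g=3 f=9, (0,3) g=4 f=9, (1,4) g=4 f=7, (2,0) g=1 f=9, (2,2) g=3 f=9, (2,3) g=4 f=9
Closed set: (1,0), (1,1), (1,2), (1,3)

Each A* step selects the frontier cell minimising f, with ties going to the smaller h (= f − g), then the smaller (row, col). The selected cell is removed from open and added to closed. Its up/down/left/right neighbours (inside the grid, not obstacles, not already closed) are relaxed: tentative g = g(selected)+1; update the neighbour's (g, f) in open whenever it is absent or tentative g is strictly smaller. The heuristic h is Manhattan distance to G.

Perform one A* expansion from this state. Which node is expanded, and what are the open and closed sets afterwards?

step 1: expand (1,4) (f=7, h=3) → closed; open now [(0,0) g=1 f=9, (0,1) g=2 f=9, (0,2) g=3 f=9, (0,3) g=4 f=9, (0,4) g=5 f=9, (1,5) g=5 f=7, (2,0) g=1 f=9, (2,2) g=3 f=9, (2,3) g=4 f=9, (2,4) g=5 f=9]

expanded=(1,4); open=[(0,0) g=1 f=9, (0,1) g=2 f=9, (0,2) g=3 f=9, (0,3) g=4 f=9, (0,4) g=5 f=9, (1,5) g=5 f=7, (2,0) g=1 f=9, (2,2) g=3 f=9, (2,3) g=4 f=9, (2,4) g=5 f=9]; closed=[(1,0), (1,1), (1,2), (1,3), (1,4)]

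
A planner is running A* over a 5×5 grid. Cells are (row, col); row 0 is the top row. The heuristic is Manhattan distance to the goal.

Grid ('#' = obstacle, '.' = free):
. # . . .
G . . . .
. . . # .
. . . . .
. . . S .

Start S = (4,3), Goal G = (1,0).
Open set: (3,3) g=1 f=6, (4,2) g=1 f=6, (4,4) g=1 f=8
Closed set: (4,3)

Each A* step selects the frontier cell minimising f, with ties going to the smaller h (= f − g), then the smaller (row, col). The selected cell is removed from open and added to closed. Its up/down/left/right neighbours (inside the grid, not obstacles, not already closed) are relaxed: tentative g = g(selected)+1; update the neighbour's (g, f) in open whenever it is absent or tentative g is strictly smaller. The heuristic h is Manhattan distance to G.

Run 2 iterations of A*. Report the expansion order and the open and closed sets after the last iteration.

step 1: expand (3,3) (f=6, h=5) → closed; open now [(3,2) g=2 f=6, (3,4) g=2 f=8, (4,2) g=1 f=6, (4,4) g=1 f=8]
step 2: expand (3,2) (f=6, h=4) → closed; open now [(2,2) g=3 f=6, (3,1) g=3 f=6, (3,4) g=2 f=8, (4,2) g=1 f=6, (4,4) g=1 f=8]

order=[(3,3) → (3,2)]; open=[(2,2) g=3 f=6, (3,1) g=3 f=6, (3,4) g=2 f=8, (4,2) g=1 f=6, (4,4) g=1 f=8]; closed=[(3,2), (3,3), (4,3)]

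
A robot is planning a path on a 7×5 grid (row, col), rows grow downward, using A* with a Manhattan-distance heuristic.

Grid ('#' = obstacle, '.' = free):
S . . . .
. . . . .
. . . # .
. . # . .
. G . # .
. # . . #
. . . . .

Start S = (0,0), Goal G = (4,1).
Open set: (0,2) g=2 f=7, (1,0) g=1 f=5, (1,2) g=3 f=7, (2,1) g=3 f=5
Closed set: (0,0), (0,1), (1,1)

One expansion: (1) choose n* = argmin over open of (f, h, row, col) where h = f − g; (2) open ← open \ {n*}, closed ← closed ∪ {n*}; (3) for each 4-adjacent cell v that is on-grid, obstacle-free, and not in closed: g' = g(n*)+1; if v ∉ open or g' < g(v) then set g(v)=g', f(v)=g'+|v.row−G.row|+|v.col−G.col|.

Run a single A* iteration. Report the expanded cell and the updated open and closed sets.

expanded=(2,1); open=[(0,2) g=2 f=7, (1,0) g=1 f=5, (1,2) g=3 f=7, (2,0) g=4 f=7, (2,2) g=4 f=7, (3,1) g=4 f=5]; closed=[(0,0), (0,1), (1,1), (2,1)]

step 1: expand (2,1) (f=5, h=2) → closed; open now [(0,2) g=2 f=7, (1,0) g=1 f=5, (1,2) g=3 f=7, (2,0) g=4 f=7, (2,2) g=4 f=7, (3,1) g=4 f=5]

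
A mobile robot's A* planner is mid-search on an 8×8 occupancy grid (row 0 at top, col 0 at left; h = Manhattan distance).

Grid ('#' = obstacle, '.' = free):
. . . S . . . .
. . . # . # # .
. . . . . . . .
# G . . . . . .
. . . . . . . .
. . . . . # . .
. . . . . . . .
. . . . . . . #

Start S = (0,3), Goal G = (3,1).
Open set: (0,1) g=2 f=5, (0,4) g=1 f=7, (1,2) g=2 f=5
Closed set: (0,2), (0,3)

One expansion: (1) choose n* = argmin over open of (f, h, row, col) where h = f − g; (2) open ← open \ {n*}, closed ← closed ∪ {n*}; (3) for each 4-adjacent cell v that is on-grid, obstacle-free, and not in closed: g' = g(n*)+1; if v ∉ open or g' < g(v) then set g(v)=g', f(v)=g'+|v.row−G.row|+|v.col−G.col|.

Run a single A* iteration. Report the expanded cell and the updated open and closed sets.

expanded=(0,1); open=[(0,0) g=3 f=7, (0,4) g=1 f=7, (1,1) g=3 f=5, (1,2) g=2 f=5]; closed=[(0,1), (0,2), (0,3)]

step 1: expand (0,1) (f=5, h=3) → closed; open now [(0,0) g=3 f=7, (0,4) g=1 f=7, (1,1) g=3 f=5, (1,2) g=2 f=5]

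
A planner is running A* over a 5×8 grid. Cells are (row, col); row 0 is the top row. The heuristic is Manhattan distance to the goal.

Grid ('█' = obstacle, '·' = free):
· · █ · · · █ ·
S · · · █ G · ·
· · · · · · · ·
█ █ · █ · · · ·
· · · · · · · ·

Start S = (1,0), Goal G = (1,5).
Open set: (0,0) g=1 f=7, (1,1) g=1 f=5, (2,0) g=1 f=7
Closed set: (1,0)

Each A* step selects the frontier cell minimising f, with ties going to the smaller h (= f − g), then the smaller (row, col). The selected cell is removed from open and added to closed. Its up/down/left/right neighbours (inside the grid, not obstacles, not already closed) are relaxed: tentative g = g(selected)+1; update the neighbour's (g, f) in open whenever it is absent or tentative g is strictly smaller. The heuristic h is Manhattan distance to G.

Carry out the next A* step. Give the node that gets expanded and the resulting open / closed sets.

step 1: expand (1,1) (f=5, h=4) → closed; open now [(0,0) g=1 f=7, (0,1) g=2 f=7, (1,2) g=2 f=5, (2,0) g=1 f=7, (2,1) g=2 f=7]

expanded=(1,1); open=[(0,0) g=1 f=7, (0,1) g=2 f=7, (1,2) g=2 f=5, (2,0) g=1 f=7, (2,1) g=2 f=7]; closed=[(1,0), (1,1)]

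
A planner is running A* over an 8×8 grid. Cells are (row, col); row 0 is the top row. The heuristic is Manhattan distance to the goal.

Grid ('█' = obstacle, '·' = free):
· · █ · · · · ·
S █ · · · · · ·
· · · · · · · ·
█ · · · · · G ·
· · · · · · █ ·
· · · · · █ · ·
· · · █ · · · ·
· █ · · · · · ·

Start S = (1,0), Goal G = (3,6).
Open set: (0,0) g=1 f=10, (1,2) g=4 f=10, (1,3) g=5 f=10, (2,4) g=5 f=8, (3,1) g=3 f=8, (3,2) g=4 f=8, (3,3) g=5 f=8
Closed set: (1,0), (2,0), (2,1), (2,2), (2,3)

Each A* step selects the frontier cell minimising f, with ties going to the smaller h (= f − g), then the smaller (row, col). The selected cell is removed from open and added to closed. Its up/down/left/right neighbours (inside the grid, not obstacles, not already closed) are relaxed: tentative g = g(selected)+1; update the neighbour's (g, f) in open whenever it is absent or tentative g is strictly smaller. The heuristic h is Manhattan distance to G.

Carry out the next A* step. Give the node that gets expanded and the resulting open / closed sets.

step 1: expand (2,4) (f=8, h=3) → closed; open now [(0,0) g=1 f=10, (1,2) g=4 f=10, (1,3) g=5 f=10, (1,4) g=6 f=10, (2,5) g=6 f=8, (3,1) g=3 f=8, (3,2) g=4 f=8, (3,3) g=5 f=8, (3,4) g=6 f=8]

expanded=(2,4); open=[(0,0) g=1 f=10, (1,2) g=4 f=10, (1,3) g=5 f=10, (1,4) g=6 f=10, (2,5) g=6 f=8, (3,1) g=3 f=8, (3,2) g=4 f=8, (3,3) g=5 f=8, (3,4) g=6 f=8]; closed=[(1,0), (2,0), (2,1), (2,2), (2,3), (2,4)]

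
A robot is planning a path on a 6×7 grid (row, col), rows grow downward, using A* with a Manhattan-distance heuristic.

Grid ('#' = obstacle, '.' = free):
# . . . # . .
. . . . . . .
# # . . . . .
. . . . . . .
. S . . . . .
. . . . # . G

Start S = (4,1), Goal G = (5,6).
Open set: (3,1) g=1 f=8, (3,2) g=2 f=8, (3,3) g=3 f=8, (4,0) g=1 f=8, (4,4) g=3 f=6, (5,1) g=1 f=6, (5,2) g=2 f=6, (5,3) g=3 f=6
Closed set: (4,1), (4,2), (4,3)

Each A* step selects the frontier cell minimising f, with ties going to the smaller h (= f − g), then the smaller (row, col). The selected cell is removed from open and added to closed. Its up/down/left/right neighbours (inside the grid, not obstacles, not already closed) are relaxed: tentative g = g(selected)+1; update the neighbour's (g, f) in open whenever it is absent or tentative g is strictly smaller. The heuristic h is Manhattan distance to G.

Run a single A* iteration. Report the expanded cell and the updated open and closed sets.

step 1: expand (4,4) (f=6, h=3) → closed; open now [(3,1) g=1 f=8, (3,2) g=2 f=8, (3,3) g=3 f=8, (3,4) g=4 f=8, (4,0) g=1 f=8, (4,5) g=4 f=6, (5,1) g=1 f=6, (5,2) g=2 f=6, (5,3) g=3 f=6]

expanded=(4,4); open=[(3,1) g=1 f=8, (3,2) g=2 f=8, (3,3) g=3 f=8, (3,4) g=4 f=8, (4,0) g=1 f=8, (4,5) g=4 f=6, (5,1) g=1 f=6, (5,2) g=2 f=6, (5,3) g=3 f=6]; closed=[(4,1), (4,2), (4,3), (4,4)]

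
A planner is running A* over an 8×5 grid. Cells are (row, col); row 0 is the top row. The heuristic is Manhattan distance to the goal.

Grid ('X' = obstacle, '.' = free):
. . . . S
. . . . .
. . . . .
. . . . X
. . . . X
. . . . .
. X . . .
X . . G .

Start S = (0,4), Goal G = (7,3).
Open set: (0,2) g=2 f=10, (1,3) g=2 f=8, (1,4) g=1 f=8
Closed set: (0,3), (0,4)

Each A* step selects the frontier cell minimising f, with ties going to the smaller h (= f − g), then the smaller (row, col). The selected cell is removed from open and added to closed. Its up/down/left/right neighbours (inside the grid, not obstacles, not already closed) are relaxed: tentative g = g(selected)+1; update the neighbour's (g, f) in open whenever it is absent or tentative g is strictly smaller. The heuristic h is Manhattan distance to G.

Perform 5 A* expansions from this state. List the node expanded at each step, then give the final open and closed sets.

step 1: expand (1,3) (f=8, h=6) → closed; open now [(0,2) g=2 f=10, (1,2) g=3 f=10, (1,4) g=1 f=8, (2,3) g=3 f=8]
step 2: expand (2,3) (f=8, h=5) → closed; open now [(0,2) g=2 f=10, (1,2) g=3 f=10, (1,4) g=1 f=8, (2,2) g=4 f=10, (2,4) g=4 f=10, (3,3) g=4 f=8]
step 3: expand (3,3) (f=8, h=4) → closed; open now [(0,2) g=2 f=10, (1,2) g=3 f=10, (1,4) g=1 f=8, (2,2) g=4 f=10, (2,4) g=4 f=10, (3,2) g=5 f=10, (4,3) g=5 f=8]
step 4: expand (4,3) (f=8, h=3) → closed; open now [(0,2) g=2 f=10, (1,2) g=3 f=10, (1,4) g=1 f=8, (2,2) g=4 f=10, (2,4) g=4 f=10, (3,2) g=5 f=10, (4,2) g=6 f=10, (5,3) g=6 f=8]
step 5: expand (5,3) (f=8, h=2) → closed; open now [(0,2) g=2 f=10, (1,2) g=3 f=10, (1,4) g=1 f=8, (2,2) g=4 f=10, (2,4) g=4 f=10, (3,2) g=5 f=10, (4,2) g=6 f=10, (5,2) g=7 f=10, (5,4) g=7 f=10, (6,3) g=7 f=8]

order=[(1,3) → (2,3) → (3,3) → (4,3) → (5,3)]; open=[(0,2) g=2 f=10, (1,2) g=3 f=10, (1,4) g=1 f=8, (2,2) g=4 f=10, (2,4) g=4 f=10, (3,2) g=5 f=10, (4,2) g=6 f=10, (5,2) g=7 f=10, (5,4) g=7 f=10, (6,3) g=7 f=8]; closed=[(0,3), (0,4), (1,3), (2,3), (3,3), (4,3), (5,3)]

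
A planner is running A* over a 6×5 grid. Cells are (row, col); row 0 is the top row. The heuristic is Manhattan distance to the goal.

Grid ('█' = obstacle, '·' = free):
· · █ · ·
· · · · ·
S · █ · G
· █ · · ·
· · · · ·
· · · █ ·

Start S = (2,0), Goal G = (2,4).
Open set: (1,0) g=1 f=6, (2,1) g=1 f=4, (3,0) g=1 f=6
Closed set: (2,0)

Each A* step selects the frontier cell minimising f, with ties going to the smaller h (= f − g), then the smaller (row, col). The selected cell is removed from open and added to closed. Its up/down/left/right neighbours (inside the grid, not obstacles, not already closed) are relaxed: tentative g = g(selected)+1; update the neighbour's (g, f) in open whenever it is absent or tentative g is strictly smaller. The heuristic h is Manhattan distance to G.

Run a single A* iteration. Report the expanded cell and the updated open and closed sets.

expanded=(2,1); open=[(1,0) g=1 f=6, (1,1) g=2 f=6, (3,0) g=1 f=6]; closed=[(2,0), (2,1)]

step 1: expand (2,1) (f=4, h=3) → closed; open now [(1,0) g=1 f=6, (1,1) g=2 f=6, (3,0) g=1 f=6]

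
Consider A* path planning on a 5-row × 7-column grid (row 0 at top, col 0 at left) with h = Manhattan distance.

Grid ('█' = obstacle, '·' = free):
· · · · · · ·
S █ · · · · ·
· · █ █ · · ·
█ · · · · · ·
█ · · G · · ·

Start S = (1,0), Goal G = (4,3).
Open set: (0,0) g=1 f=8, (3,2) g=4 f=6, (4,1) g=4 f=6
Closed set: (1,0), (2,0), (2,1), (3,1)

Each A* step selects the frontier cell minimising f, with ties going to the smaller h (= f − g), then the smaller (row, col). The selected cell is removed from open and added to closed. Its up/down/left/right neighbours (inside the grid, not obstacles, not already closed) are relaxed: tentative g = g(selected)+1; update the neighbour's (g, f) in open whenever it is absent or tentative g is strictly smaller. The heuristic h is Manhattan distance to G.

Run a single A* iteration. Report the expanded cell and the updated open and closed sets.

step 1: expand (3,2) (f=6, h=2) → closed; open now [(0,0) g=1 f=8, (3,3) g=5 f=6, (4,1) g=4 f=6, (4,2) g=5 f=6]

expanded=(3,2); open=[(0,0) g=1 f=8, (3,3) g=5 f=6, (4,1) g=4 f=6, (4,2) g=5 f=6]; closed=[(1,0), (2,0), (2,1), (3,1), (3,2)]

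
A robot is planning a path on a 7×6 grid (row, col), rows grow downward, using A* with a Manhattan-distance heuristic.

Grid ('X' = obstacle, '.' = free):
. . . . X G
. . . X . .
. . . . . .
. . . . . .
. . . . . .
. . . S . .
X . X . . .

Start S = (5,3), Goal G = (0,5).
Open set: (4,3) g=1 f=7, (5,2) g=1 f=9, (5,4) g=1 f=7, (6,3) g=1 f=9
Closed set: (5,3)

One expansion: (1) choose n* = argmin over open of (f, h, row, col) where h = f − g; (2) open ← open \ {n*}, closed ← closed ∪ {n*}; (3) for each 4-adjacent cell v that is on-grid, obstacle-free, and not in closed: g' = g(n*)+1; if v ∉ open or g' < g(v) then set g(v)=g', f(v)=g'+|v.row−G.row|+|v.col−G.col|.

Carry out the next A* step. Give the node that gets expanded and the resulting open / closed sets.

step 1: expand (4,3) (f=7, h=6) → closed; open now [(3,3) g=2 f=7, (4,2) g=2 f=9, (4,4) g=2 f=7, (5,2) g=1 f=9, (5,4) g=1 f=7, (6,3) g=1 f=9]

expanded=(4,3); open=[(3,3) g=2 f=7, (4,2) g=2 f=9, (4,4) g=2 f=7, (5,2) g=1 f=9, (5,4) g=1 f=7, (6,3) g=1 f=9]; closed=[(4,3), (5,3)]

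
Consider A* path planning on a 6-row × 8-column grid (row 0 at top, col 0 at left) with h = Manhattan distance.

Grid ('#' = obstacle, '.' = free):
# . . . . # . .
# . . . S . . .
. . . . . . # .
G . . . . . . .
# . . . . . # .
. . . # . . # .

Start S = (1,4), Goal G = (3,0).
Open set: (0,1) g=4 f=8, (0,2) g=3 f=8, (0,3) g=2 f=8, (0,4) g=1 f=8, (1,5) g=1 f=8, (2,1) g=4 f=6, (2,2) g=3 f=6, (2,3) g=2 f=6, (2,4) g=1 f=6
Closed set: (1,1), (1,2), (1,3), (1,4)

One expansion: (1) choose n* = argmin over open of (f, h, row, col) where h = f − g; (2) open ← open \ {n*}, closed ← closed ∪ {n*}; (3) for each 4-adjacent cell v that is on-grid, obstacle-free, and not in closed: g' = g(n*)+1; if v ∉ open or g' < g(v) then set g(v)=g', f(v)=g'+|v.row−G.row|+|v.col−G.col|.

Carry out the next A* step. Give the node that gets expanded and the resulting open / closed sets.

step 1: expand (2,1) (f=6, h=2) → closed; open now [(0,1) g=4 f=8, (0,2) g=3 f=8, (0,3) g=2 f=8, (0,4) g=1 f=8, (1,5) g=1 f=8, (2,0) g=5 f=6, (2,2) g=3 f=6, (2,3) g=2 f=6, (2,4) g=1 f=6, (3,1) g=5 f=6]

expanded=(2,1); open=[(0,1) g=4 f=8, (0,2) g=3 f=8, (0,3) g=2 f=8, (0,4) g=1 f=8, (1,5) g=1 f=8, (2,0) g=5 f=6, (2,2) g=3 f=6, (2,3) g=2 f=6, (2,4) g=1 f=6, (3,1) g=5 f=6]; closed=[(1,1), (1,2), (1,3), (1,4), (2,1)]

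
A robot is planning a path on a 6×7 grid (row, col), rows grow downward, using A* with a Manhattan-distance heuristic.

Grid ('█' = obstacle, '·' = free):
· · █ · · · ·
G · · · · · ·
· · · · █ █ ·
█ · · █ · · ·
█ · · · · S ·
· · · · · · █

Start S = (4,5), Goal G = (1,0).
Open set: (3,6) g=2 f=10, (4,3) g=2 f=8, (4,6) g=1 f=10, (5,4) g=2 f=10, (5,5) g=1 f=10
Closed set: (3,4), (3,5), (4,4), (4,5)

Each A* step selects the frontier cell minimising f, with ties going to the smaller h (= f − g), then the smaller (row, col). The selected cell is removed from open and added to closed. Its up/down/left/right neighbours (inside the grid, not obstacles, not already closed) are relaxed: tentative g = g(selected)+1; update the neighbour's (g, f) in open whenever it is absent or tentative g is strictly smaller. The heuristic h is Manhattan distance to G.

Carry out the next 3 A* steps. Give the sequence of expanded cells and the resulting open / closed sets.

step 1: expand (4,3) (f=8, h=6) → closed; open now [(3,6) g=2 f=10, (4,2) g=3 f=8, (4,6) g=1 f=10, (5,3) g=3 f=10, (5,4) g=2 f=10, (5,5) g=1 f=10]
step 2: expand (4,2) (f=8, h=5) → closed; open now [(3,2) g=4 f=8, (3,6) g=2 f=10, (4,1) g=4 f=8, (4,6) g=1 f=10, (5,2) g=4 f=10, (5,3) g=3 f=10, (5,4) g=2 f=10, (5,5) g=1 f=10]
step 3: expand (3,2) (f=8, h=4) → closed; open now [(2,2) g=5 f=8, (3,1) g=5 f=8, (3,6) g=2 f=10, (4,1) g=4 f=8, (4,6) g=1 f=10, (5,2) g=4 f=10, (5,3) g=3 f=10, (5,4) g=2 f=10, (5,5) g=1 f=10]

order=[(4,3) → (4,2) → (3,2)]; open=[(2,2) g=5 f=8, (3,1) g=5 f=8, (3,6) g=2 f=10, (4,1) g=4 f=8, (4,6) g=1 f=10, (5,2) g=4 f=10, (5,3) g=3 f=10, (5,4) g=2 f=10, (5,5) g=1 f=10]; closed=[(3,2), (3,4), (3,5), (4,2), (4,3), (4,4), (4,5)]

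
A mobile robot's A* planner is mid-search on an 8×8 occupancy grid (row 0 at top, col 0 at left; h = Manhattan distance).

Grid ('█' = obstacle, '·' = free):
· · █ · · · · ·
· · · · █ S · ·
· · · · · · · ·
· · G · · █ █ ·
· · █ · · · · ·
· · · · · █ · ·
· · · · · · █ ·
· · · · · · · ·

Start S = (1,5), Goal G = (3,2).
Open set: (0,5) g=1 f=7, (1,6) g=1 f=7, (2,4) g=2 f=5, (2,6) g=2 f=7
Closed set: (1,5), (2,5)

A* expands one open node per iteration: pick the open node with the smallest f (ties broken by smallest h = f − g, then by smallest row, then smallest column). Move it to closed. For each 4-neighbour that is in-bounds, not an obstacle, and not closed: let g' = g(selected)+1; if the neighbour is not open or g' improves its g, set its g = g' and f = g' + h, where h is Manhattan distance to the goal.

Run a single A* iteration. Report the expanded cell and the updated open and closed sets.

step 1: expand (2,4) (f=5, h=3) → closed; open now [(0,5) g=1 f=7, (1,6) g=1 f=7, (2,3) g=3 f=5, (2,6) g=2 f=7, (3,4) g=3 f=5]

expanded=(2,4); open=[(0,5) g=1 f=7, (1,6) g=1 f=7, (2,3) g=3 f=5, (2,6) g=2 f=7, (3,4) g=3 f=5]; closed=[(1,5), (2,4), (2,5)]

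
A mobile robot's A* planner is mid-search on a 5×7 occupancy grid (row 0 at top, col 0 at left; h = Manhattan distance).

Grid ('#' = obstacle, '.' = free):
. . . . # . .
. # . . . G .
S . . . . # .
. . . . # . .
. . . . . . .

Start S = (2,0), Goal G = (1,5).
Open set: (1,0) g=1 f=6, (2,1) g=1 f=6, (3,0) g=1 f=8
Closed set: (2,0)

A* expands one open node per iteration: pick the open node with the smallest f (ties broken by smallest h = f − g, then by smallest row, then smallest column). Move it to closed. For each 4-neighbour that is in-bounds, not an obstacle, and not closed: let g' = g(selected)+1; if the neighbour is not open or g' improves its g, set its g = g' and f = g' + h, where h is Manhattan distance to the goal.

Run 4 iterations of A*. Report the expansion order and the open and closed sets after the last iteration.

step 1: expand (1,0) (f=6, h=5) → closed; open now [(0,0) g=2 f=8, (2,1) g=1 f=6, (3,0) g=1 f=8]
step 2: expand (2,1) (f=6, h=5) → closed; open now [(0,0) g=2 f=8, (2,2) g=2 f=6, (3,0) g=1 f=8, (3,1) g=2 f=8]
step 3: expand (2,2) (f=6, h=4) → closed; open now [(0,0) g=2 f=8, (1,2) g=3 f=6, (2,3) g=3 f=6, (3,0) g=1 f=8, (3,1) g=2 f=8, (3,2) g=3 f=8]
step 4: expand (1,2) (f=6, h=3) → closed; open now [(0,0) g=2 f=8, (0,2) g=4 f=8, (1,3) g=4 f=6, (2,3) g=3 f=6, (3,0) g=1 f=8, (3,1) g=2 f=8, (3,2) g=3 f=8]

order=[(1,0) → (2,1) → (2,2) → (1,2)]; open=[(0,0) g=2 f=8, (0,2) g=4 f=8, (1,3) g=4 f=6, (2,3) g=3 f=6, (3,0) g=1 f=8, (3,1) g=2 f=8, (3,2) g=3 f=8]; closed=[(1,0), (1,2), (2,0), (2,1), (2,2)]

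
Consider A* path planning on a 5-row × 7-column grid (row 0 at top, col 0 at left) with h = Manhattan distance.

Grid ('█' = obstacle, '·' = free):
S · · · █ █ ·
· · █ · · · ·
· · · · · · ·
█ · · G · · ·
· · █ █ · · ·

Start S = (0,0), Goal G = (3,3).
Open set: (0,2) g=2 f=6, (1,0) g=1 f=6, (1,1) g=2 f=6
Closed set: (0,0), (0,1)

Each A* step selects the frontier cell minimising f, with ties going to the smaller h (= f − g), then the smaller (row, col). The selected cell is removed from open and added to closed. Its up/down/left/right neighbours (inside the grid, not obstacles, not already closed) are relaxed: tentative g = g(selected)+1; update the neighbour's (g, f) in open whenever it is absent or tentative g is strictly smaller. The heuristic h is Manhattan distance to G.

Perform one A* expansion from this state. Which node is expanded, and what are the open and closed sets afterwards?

step 1: expand (0,2) (f=6, h=4) → closed; open now [(0,3) g=3 f=6, (1,0) g=1 f=6, (1,1) g=2 f=6]

expanded=(0,2); open=[(0,3) g=3 f=6, (1,0) g=1 f=6, (1,1) g=2 f=6]; closed=[(0,0), (0,1), (0,2)]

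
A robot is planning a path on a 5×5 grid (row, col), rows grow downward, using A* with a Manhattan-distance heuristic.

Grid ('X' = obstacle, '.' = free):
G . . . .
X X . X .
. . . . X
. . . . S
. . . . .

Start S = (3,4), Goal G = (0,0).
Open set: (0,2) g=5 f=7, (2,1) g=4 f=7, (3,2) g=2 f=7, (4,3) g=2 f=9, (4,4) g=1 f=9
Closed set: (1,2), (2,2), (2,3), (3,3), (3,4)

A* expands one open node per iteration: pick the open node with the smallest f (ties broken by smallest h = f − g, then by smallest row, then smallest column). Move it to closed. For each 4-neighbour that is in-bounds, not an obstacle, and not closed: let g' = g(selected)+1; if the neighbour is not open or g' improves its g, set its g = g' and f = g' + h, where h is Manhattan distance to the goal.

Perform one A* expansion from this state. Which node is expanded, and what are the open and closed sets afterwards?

step 1: expand (0,2) (f=7, h=2) → closed; open now [(0,1) g=6 f=7, (0,3) g=6 f=9, (2,1) g=4 f=7, (3,2) g=2 f=7, (4,3) g=2 f=9, (4,4) g=1 f=9]

expanded=(0,2); open=[(0,1) g=6 f=7, (0,3) g=6 f=9, (2,1) g=4 f=7, (3,2) g=2 f=7, (4,3) g=2 f=9, (4,4) g=1 f=9]; closed=[(0,2), (1,2), (2,2), (2,3), (3,3), (3,4)]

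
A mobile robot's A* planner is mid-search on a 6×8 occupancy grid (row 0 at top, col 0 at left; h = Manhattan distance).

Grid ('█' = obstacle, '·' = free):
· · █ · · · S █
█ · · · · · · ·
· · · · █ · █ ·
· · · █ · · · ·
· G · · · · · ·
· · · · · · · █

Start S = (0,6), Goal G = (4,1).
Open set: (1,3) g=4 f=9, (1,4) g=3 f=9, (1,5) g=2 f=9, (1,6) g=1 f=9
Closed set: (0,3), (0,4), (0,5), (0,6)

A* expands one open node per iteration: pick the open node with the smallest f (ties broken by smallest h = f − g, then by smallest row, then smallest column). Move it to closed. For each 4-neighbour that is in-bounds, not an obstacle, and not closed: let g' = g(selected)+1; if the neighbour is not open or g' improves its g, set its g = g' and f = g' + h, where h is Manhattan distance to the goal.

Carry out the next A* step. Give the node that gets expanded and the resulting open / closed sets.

expanded=(1,3); open=[(1,2) g=5 f=9, (1,4) g=3 f=9, (1,5) g=2 f=9, (1,6) g=1 f=9, (2,3) g=5 f=9]; closed=[(0,3), (0,4), (0,5), (0,6), (1,3)]

step 1: expand (1,3) (f=9, h=5) → closed; open now [(1,2) g=5 f=9, (1,4) g=3 f=9, (1,5) g=2 f=9, (1,6) g=1 f=9, (2,3) g=5 f=9]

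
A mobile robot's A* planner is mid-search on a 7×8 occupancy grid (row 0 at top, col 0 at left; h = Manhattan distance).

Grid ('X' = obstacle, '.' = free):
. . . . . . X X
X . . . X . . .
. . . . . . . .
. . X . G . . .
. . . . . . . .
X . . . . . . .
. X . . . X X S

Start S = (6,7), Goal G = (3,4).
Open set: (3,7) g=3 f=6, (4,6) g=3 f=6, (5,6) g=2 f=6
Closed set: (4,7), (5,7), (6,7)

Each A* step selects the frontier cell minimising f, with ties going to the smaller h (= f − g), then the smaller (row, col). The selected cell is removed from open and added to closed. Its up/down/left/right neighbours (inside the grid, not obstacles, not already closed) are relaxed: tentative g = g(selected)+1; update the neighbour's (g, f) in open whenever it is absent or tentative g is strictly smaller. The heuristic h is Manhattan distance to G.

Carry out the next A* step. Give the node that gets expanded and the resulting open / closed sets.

expanded=(3,7); open=[(2,7) g=4 f=8, (3,6) g=4 f=6, (4,6) g=3 f=6, (5,6) g=2 f=6]; closed=[(3,7), (4,7), (5,7), (6,7)]

step 1: expand (3,7) (f=6, h=3) → closed; open now [(2,7) g=4 f=8, (3,6) g=4 f=6, (4,6) g=3 f=6, (5,6) g=2 f=6]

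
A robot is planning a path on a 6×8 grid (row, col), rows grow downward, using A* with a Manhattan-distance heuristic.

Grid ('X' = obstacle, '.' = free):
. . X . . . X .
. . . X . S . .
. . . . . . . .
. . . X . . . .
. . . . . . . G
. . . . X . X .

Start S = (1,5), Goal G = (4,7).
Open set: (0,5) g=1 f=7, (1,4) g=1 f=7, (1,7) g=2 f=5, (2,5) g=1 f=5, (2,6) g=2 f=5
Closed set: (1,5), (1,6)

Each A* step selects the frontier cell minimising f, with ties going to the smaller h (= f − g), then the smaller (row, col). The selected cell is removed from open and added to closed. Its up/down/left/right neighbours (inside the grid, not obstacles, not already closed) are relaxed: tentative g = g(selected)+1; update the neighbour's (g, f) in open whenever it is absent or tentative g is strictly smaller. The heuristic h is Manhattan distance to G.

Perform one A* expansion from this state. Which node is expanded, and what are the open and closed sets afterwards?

step 1: expand (1,7) (f=5, h=3) → closed; open now [(0,5) g=1 f=7, (0,7) g=3 f=7, (1,4) g=1 f=7, (2,5) g=1 f=5, (2,6) g=2 f=5, (2,7) g=3 f=5]

expanded=(1,7); open=[(0,5) g=1 f=7, (0,7) g=3 f=7, (1,4) g=1 f=7, (2,5) g=1 f=5, (2,6) g=2 f=5, (2,7) g=3 f=5]; closed=[(1,5), (1,6), (1,7)]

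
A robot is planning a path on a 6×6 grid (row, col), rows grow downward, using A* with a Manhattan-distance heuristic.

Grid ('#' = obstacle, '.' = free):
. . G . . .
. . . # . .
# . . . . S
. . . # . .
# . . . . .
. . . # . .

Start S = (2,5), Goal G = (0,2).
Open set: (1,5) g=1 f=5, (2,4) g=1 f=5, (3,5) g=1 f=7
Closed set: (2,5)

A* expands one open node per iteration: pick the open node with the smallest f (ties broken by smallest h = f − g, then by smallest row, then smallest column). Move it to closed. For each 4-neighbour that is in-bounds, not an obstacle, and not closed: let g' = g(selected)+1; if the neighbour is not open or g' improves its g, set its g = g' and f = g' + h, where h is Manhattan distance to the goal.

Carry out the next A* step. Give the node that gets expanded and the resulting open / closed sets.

expanded=(1,5); open=[(0,5) g=2 f=5, (1,4) g=2 f=5, (2,4) g=1 f=5, (3,5) g=1 f=7]; closed=[(1,5), (2,5)]

step 1: expand (1,5) (f=5, h=4) → closed; open now [(0,5) g=2 f=5, (1,4) g=2 f=5, (2,4) g=1 f=5, (3,5) g=1 f=7]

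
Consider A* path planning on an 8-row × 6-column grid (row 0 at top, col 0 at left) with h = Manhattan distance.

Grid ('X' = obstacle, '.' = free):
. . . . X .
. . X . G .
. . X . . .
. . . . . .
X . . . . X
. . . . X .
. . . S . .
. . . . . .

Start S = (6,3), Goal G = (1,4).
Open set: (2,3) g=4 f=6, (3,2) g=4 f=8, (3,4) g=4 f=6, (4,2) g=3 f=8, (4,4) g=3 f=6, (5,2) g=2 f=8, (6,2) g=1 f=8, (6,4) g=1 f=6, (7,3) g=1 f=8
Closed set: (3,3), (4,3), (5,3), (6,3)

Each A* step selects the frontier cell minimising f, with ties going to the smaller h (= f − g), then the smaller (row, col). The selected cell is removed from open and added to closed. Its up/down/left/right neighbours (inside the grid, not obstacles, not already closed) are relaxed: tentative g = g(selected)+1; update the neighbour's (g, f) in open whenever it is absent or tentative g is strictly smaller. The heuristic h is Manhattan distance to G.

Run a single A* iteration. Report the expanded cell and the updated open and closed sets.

step 1: expand (2,3) (f=6, h=2) → closed; open now [(1,3) g=5 f=6, (2,4) g=5 f=6, (3,2) g=4 f=8, (3,4) g=4 f=6, (4,2) g=3 f=8, (4,4) g=3 f=6, (5,2) g=2 f=8, (6,2) g=1 f=8, (6,4) g=1 f=6, (7,3) g=1 f=8]

expanded=(2,3); open=[(1,3) g=5 f=6, (2,4) g=5 f=6, (3,2) g=4 f=8, (3,4) g=4 f=6, (4,2) g=3 f=8, (4,4) g=3 f=6, (5,2) g=2 f=8, (6,2) g=1 f=8, (6,4) g=1 f=6, (7,3) g=1 f=8]; closed=[(2,3), (3,3), (4,3), (5,3), (6,3)]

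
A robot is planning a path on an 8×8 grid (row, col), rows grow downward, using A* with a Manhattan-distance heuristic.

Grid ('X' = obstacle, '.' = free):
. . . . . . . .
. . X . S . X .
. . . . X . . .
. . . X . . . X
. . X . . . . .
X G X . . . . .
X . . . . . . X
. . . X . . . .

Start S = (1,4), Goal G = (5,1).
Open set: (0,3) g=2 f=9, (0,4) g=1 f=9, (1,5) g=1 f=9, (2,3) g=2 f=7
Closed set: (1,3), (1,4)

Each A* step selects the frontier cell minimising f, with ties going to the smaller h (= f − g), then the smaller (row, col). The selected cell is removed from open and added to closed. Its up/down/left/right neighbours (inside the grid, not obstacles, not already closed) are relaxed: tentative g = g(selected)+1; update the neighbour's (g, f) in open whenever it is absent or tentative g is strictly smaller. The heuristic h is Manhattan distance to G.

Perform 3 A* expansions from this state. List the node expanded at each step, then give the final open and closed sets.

step 1: expand (2,3) (f=7, h=5) → closed; open now [(0,3) g=2 f=9, (0,4) g=1 f=9, (1,5) g=1 f=9, (2,2) g=3 f=7]
step 2: expand (2,2) (f=7, h=4) → closed; open now [(0,3) g=2 f=9, (0,4) g=1 f=9, (1,5) g=1 f=9, (2,1) g=4 f=7, (3,2) g=4 f=7]
step 3: expand (2,1) (f=7, h=3) → closed; open now [(0,3) g=2 f=9, (0,4) g=1 f=9, (1,1) g=5 f=9, (1,5) g=1 f=9, (2,0) g=5 f=9, (3,1) g=5 f=7, (3,2) g=4 f=7]

order=[(2,3) → (2,2) → (2,1)]; open=[(0,3) g=2 f=9, (0,4) g=1 f=9, (1,1) g=5 f=9, (1,5) g=1 f=9, (2,0) g=5 f=9, (3,1) g=5 f=7, (3,2) g=4 f=7]; closed=[(1,3), (1,4), (2,1), (2,2), (2,3)]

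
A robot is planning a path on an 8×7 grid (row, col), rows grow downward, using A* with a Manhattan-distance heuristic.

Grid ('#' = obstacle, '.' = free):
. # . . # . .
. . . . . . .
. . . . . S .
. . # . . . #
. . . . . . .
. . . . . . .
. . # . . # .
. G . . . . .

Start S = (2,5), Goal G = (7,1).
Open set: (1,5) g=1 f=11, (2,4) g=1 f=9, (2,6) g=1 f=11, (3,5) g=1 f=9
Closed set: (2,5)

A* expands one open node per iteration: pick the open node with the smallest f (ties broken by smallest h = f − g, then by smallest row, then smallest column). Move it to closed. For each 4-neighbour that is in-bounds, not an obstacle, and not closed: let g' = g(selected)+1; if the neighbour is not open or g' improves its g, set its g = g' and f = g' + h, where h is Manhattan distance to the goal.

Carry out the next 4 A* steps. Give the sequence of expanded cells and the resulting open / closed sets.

order=[(2,4) → (2,3) → (2,2) → (2,1)]; open=[(1,1) g=5 f=11, (1,2) g=4 f=11, (1,3) g=3 f=11, (1,4) g=2 f=11, (1,5) g=1 f=11, (2,0) g=5 f=11, (2,6) g=1 f=11, (3,1) g=5 f=9, (3,3) g=3 f=9, (3,4) g=2 f=9, (3,5) g=1 f=9]; closed=[(2,1), (2,2), (2,3), (2,4), (2,5)]

step 1: expand (2,4) (f=9, h=8) → closed; open now [(1,4) g=2 f=11, (1,5) g=1 f=11, (2,3) g=2 f=9, (2,6) g=1 f=11, (3,4) g=2 f=9, (3,5) g=1 f=9]
step 2: expand (2,3) (f=9, h=7) → closed; open now [(1,3) g=3 f=11, (1,4) g=2 f=11, (1,5) g=1 f=11, (2,2) g=3 f=9, (2,6) g=1 f=11, (3,3) g=3 f=9, (3,4) g=2 f=9, (3,5) g=1 f=9]
step 3: expand (2,2) (f=9, h=6) → closed; open now [(1,2) g=4 f=11, (1,3) g=3 f=11, (1,4) g=2 f=11, (1,5) g=1 f=11, (2,1) g=4 f=9, (2,6) g=1 f=11, (3,3) g=3 f=9, (3,4) g=2 f=9, (3,5) g=1 f=9]
step 4: expand (2,1) (f=9, h=5) → closed; open now [(1,1) g=5 f=11, (1,2) g=4 f=11, (1,3) g=3 f=11, (1,4) g=2 f=11, (1,5) g=1 f=11, (2,0) g=5 f=11, (2,6) g=1 f=11, (3,1) g=5 f=9, (3,3) g=3 f=9, (3,4) g=2 f=9, (3,5) g=1 f=9]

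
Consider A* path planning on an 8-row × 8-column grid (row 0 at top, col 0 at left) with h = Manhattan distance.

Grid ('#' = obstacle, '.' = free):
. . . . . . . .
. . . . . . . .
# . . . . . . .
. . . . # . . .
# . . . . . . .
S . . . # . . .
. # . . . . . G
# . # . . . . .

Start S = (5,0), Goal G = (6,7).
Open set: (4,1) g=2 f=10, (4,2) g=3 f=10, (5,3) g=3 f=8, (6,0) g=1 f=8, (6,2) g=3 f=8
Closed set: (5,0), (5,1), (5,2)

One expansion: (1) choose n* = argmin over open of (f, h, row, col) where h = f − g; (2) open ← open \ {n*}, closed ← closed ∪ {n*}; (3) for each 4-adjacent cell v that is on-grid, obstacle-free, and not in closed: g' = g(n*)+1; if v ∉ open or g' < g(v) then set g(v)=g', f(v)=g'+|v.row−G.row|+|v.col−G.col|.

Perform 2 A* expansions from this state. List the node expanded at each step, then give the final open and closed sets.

order=[(5,3) → (6,3)]; open=[(4,1) g=2 f=10, (4,2) g=3 f=10, (4,3) g=4 f=10, (6,0) g=1 f=8, (6,2) g=3 f=8, (6,4) g=5 f=8, (7,3) g=5 f=10]; closed=[(5,0), (5,1), (5,2), (5,3), (6,3)]

step 1: expand (5,3) (f=8, h=5) → closed; open now [(4,1) g=2 f=10, (4,2) g=3 f=10, (4,3) g=4 f=10, (6,0) g=1 f=8, (6,2) g=3 f=8, (6,3) g=4 f=8]
step 2: expand (6,3) (f=8, h=4) → closed; open now [(4,1) g=2 f=10, (4,2) g=3 f=10, (4,3) g=4 f=10, (6,0) g=1 f=8, (6,2) g=3 f=8, (6,4) g=5 f=8, (7,3) g=5 f=10]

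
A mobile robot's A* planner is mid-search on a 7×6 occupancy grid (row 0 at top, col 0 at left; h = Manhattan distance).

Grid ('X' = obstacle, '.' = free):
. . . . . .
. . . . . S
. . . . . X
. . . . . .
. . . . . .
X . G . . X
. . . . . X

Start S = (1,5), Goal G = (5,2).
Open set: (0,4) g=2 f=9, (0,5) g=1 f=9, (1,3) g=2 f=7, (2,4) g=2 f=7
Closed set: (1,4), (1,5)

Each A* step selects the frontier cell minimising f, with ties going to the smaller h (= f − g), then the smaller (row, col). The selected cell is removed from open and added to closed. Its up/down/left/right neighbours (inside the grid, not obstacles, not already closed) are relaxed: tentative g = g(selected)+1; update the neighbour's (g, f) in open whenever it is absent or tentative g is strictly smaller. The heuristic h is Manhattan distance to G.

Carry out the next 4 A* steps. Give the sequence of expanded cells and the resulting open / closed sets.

step 1: expand (1,3) (f=7, h=5) → closed; open now [(0,3) g=3 f=9, (0,4) g=2 f=9, (0,5) g=1 f=9, (1,2) g=3 f=7, (2,3) g=3 f=7, (2,4) g=2 f=7]
step 2: expand (1,2) (f=7, h=4) → closed; open now [(0,2) g=4 f=9, (0,3) g=3 f=9, (0,4) g=2 f=9, (0,5) g=1 f=9, (1,1) g=4 f=9, (2,2) g=4 f=7, (2,3) g=3 f=7, (2,4) g=2 f=7]
step 3: expand (2,2) (f=7, h=3) → closed; open now [(0,2) g=4 f=9, (0,3) g=3 f=9, (0,4) g=2 f=9, (0,5) g=1 f=9, (1,1) g=4 f=9, (2,1) g=5 f=9, (2,3) g=3 f=7, (2,4) g=2 f=7, (3,2) g=5 f=7]
step 4: expand (3,2) (f=7, h=2) → closed; open now [(0,2) g=4 f=9, (0,3) g=3 f=9, (0,4) g=2 f=9, (0,5) g=1 f=9, (1,1) g=4 f=9, (2,1) g=5 f=9, (2,3) g=3 f=7, (2,4) g=2 f=7, (3,1) g=6 f=9, (3,3) g=6 f=9, (4,2) g=6 f=7]

order=[(1,3) → (1,2) → (2,2) → (3,2)]; open=[(0,2) g=4 f=9, (0,3) g=3 f=9, (0,4) g=2 f=9, (0,5) g=1 f=9, (1,1) g=4 f=9, (2,1) g=5 f=9, (2,3) g=3 f=7, (2,4) g=2 f=7, (3,1) g=6 f=9, (3,3) g=6 f=9, (4,2) g=6 f=7]; closed=[(1,2), (1,3), (1,4), (1,5), (2,2), (3,2)]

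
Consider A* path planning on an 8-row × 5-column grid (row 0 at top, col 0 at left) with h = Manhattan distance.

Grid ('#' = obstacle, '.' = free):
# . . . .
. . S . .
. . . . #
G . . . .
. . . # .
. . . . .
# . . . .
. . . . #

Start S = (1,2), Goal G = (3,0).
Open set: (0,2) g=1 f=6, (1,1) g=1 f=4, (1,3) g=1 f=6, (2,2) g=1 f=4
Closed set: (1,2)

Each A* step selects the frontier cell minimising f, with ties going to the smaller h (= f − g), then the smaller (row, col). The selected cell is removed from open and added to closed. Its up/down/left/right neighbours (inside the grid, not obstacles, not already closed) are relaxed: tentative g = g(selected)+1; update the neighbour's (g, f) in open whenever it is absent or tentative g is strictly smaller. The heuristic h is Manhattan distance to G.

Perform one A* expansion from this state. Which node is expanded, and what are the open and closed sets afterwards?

step 1: expand (1,1) (f=4, h=3) → closed; open now [(0,1) g=2 f=6, (0,2) g=1 f=6, (1,0) g=2 f=4, (1,3) g=1 f=6, (2,1) g=2 f=4, (2,2) g=1 f=4]

expanded=(1,1); open=[(0,1) g=2 f=6, (0,2) g=1 f=6, (1,0) g=2 f=4, (1,3) g=1 f=6, (2,1) g=2 f=4, (2,2) g=1 f=4]; closed=[(1,1), (1,2)]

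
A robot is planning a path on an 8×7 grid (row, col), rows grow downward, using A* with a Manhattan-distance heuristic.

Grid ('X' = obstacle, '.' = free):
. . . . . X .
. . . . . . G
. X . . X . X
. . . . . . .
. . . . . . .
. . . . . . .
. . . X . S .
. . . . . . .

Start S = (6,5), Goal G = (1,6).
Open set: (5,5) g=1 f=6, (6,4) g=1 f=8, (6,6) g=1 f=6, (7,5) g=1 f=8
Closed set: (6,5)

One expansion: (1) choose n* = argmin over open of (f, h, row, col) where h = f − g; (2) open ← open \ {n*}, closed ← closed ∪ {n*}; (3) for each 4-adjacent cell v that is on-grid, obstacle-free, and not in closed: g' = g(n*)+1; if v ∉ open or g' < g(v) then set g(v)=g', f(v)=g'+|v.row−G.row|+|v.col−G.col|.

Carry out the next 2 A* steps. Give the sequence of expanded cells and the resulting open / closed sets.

step 1: expand (5,5) (f=6, h=5) → closed; open now [(4,5) g=2 f=6, (5,4) g=2 f=8, (5,6) g=2 f=6, (6,4) g=1 f=8, (6,6) g=1 f=6, (7,5) g=1 f=8]
step 2: expand (4,5) (f=6, h=4) → closed; open now [(3,5) g=3 f=6, (4,4) g=3 f=8, (4,6) g=3 f=6, (5,4) g=2 f=8, (5,6) g=2 f=6, (6,4) g=1 f=8, (6,6) g=1 f=6, (7,5) g=1 f=8]

order=[(5,5) → (4,5)]; open=[(3,5) g=3 f=6, (4,4) g=3 f=8, (4,6) g=3 f=6, (5,4) g=2 f=8, (5,6) g=2 f=6, (6,4) g=1 f=8, (6,6) g=1 f=6, (7,5) g=1 f=8]; closed=[(4,5), (5,5), (6,5)]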